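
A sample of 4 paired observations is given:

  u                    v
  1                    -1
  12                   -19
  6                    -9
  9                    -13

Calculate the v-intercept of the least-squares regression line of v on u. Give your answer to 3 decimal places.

0.742

n = 4, Σx = 28, Σy = -42, Σxy = -400, Σx² = 262
Sxx = Σx² − (Σx)²/n = 262 − 196 = 66
Sxy = Σxy − (Σx)(Σy)/n = -400 − (-294) = -106
b = Sxy/Sxx = -106/66 = -1.606061
a = ȳ − b·x̄ = -10.5 − (-1.606061)·7 = 0.742424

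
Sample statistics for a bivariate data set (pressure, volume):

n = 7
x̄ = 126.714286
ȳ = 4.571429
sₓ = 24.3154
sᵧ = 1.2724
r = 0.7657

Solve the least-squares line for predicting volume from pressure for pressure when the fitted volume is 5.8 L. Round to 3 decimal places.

b = r · sᵧ/sₓ = 0.7657 · 1.2724/24.3154 = 0.040068
a = ȳ − b·x̄ = 4.571429 − 0.040068·126.714286 = -0.505797
Set a + b·x = 5.8: x = (5.8 − (-0.505797)) / 0.040068 = 157.376208

157.376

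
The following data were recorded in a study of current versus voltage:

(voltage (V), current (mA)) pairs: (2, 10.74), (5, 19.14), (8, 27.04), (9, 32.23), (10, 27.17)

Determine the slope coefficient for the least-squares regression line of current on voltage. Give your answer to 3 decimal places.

2.437

n = 5, Σx = 34, Σy = 116.32, Σxy = 895.27, Σx² = 274
Sxx = Σx² − (Σx)²/n = 274 − 231.2 = 42.8
Sxy = Σxy − (Σx)(Σy)/n = 895.27 − 790.976 = 104.294
b = Sxy/Sxx = 104.294/42.8 = 2.436776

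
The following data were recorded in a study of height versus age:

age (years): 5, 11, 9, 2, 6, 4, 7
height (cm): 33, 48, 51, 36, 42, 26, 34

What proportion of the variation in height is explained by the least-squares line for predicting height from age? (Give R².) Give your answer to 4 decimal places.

0.5586

n = 7, Σx = 44, Σy = 270, Σxy = 1818, Σx² = 332, Σy² = 10886
Sxx = Σx² − (Σx)²/n = 332 − 276.571429 = 55.428571
Sxy = Σxy − (Σx)(Σy)/n = 1818 − 1697.142857 = 120.857143
Syy = Σy² − (Σy)²/n = 10886 − 10414.285714 = 471.714286
R² = Sxy²/(Sxx·Syy) = (120.857143)²/(55.428571·471.714286) = 0.558640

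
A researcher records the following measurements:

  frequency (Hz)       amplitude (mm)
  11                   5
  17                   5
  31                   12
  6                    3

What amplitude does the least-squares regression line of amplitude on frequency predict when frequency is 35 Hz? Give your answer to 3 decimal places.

n = 4, Σx = 65, Σy = 25, Σxy = 530, Σx² = 1407
Sxx = Σx² − (Σx)²/n = 1407 − 1056.25 = 350.75
Sxy = Σxy − (Σx)(Σy)/n = 530 − 406.25 = 123.75
b = Sxy/Sxx = 123.75/350.75 = 0.352815
a = ȳ − b·x̄ = 6.25 − 0.352815·16.25 = 0.516750
ŷ(35) = a + b·35 = 0.516750 + 0.352815·35 = 12.865289

12.865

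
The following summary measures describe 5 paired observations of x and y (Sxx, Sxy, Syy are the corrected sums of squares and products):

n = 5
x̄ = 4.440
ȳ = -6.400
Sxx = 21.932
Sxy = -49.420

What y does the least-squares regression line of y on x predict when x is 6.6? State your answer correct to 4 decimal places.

b = Sxy/Sxx = -49.42/21.932 = -2.253328
a = ȳ − b·x̄ = -6.4 − (-2.253328)·4.44 = 3.604778
ŷ(6.6) = a + b·6.6 = 3.604778 + (-2.253328)·6.6 = -11.267189

-11.2672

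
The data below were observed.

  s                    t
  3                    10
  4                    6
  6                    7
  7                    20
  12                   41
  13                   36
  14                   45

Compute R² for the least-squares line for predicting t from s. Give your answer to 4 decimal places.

0.9169

n = 7, Σx = 59, Σy = 165, Σxy = 1826, Σx² = 619, Σy² = 5587
Sxx = Σx² − (Σx)²/n = 619 − 497.285714 = 121.714286
Sxy = Σxy − (Σx)(Σy)/n = 1826 − 1390.714286 = 435.285714
Syy = Σy² − (Σy)²/n = 5587 − 3889.285714 = 1697.714286
R² = Sxy²/(Sxx·Syy) = (435.285714)²/(121.714286·1697.714286) = 0.916944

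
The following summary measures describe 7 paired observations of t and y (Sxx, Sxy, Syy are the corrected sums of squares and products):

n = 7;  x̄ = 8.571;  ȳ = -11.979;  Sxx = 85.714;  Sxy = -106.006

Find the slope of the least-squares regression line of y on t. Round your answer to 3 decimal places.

b = Sxy/Sxx = -106.006/85.714 = -1.236741

-1.237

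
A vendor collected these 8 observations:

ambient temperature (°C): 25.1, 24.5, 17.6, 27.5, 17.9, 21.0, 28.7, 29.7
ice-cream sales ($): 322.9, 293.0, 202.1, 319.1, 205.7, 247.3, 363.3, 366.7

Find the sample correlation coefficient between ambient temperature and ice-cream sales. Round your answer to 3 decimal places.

n = 8, Σx = 192, Σy = 2320.1, Σxy = 57808.53, Σx² = 4763.46, Σy² = 702708.19
Sxx = Σx² − (Σx)²/n = 4763.46 − 4608 = 155.46
Sxy = Σxy − (Σx)(Σy)/n = 57808.53 − 55682.4 = 2126.13
Syy = Σy² − (Σy)²/n = 702708.19 − 672858.00125 = 29850.18875
r = Sxy/√(Sxx·Syy) = 2126.13/√(4640510.343075) = 2126.13/2154.184380 = 0.986977

0.987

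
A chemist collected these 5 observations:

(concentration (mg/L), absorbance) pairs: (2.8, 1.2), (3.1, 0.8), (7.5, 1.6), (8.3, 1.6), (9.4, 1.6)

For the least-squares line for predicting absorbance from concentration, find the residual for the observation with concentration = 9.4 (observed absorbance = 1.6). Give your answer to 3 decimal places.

n = 5, Σx = 31.1, Σy = 6.8, Σxy = 46.16, Σx² = 230.95
Sxx = Σx² − (Σx)²/n = 230.95 − 193.442 = 37.508
Sxy = Σxy − (Σx)(Σy)/n = 46.16 − 42.296 = 3.864
b = Sxy/Sxx = 3.864/37.508 = 0.103018
a = ȳ − b·x̄ = 1.36 − 0.103018·6.22 = 0.719228
ŷ(9.4) = 0.719228 + 0.103018·9.4 = 1.687597
residual = y − ŷ = 1.6 − 1.687597 = -0.087597

-0.088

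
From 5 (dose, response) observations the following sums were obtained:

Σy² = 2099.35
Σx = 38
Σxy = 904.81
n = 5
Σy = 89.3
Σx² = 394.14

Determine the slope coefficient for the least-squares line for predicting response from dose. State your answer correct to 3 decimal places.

2.147

Sxx = Σx² − (Σx)²/n = 394.14 − 288.8 = 105.34
Sxy = Σxy − (Σx)(Σy)/n = 904.81 − 678.68 = 226.13
b = Sxy/Sxx = 226.13/105.34 = 2.146668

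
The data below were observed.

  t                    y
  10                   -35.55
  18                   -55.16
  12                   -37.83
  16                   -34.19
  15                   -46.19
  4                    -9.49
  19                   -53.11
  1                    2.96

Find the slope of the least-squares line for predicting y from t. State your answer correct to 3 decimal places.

-3.002

n = 8, Σx = 95, Σy = -268.56, Σxy = -4086.32, Σx² = 1427
Sxx = Σx² − (Σx)²/n = 1427 − 1128.125 = 298.875
Sxy = Σxy − (Σx)(Σy)/n = -4086.32 − (-3189.15) = -897.17
b = Sxy/Sxx = -897.17/298.875 = -3.001824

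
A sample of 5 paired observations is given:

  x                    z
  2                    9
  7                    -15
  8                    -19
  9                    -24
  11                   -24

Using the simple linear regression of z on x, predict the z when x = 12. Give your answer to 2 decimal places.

-32.80

n = 5, Σx = 37, Σy = -73, Σxy = -719, Σx² = 319
Sxx = Σx² − (Σx)²/n = 319 − 273.8 = 45.2
Sxy = Σxy − (Σx)(Σy)/n = -719 − (-540.2) = -178.8
b = Sxy/Sxx = -178.8/45.2 = -3.955752
a = ȳ − b·x̄ = -14.6 − (-3.955752)·7.4 = 14.672566
ŷ(12) = a + b·12 = 14.672566 + (-3.955752)·12 = -32.796460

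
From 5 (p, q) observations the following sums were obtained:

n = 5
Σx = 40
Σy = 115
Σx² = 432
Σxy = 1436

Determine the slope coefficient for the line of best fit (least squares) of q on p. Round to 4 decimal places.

Sxx = Σx² − (Σx)²/n = 432 − 320 = 112
Sxy = Σxy − (Σx)(Σy)/n = 1436 − 920 = 516
b = Sxy/Sxx = 516/112 = 4.607143

4.6071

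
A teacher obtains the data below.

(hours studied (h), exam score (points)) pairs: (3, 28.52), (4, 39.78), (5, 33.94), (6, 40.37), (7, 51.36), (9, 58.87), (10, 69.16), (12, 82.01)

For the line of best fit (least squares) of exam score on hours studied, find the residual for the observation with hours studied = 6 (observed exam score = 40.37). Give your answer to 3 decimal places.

-4.343

n = 8, Σx = 56, Σy = 404.01, Σxy = 3221.67, Σx² = 460
Sxx = Σx² − (Σx)²/n = 460 − 392 = 68
Sxy = Σxy − (Σx)(Σy)/n = 3221.67 − 2828.07 = 393.6
b = Sxy/Sxx = 393.6/68 = 5.788235
a = ȳ − b·x̄ = 50.50125 − 5.788235·7 = 9.983603
ŷ(6) = 9.983603 + 5.788235·6 = 44.713015
residual = y − ŷ = 40.37 − 44.713015 = -4.343015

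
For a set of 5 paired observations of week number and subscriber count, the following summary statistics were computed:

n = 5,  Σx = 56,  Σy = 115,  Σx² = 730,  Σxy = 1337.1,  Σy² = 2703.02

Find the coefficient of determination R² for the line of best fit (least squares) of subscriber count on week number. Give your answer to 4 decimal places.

Sxx = Σx² − (Σx)²/n = 730 − 627.2 = 102.8
Sxy = Σxy − (Σx)(Σy)/n = 1337.1 − 1288 = 49.1
Syy = Σy² − (Σy)²/n = 2703.02 − 2645 = 58.02
R² = Sxy²/(Sxx·Syy) = (49.1)²/(102.8·58.02) = 0.404196

0.4042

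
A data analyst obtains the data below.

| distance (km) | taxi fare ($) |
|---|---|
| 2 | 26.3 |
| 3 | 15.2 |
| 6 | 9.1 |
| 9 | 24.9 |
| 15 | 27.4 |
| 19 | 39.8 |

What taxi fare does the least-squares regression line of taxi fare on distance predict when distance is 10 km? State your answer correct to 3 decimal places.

n = 6, Σx = 54, Σy = 142.7, Σxy = 1544.1, Σx² = 716
Sxx = Σx² − (Σx)²/n = 716 − 486 = 230
Sxy = Σxy − (Σx)(Σy)/n = 1544.1 − 1284.3 = 259.8
b = Sxy/Sxx = 259.8/230 = 1.129565
a = ȳ − b·x̄ = 23.783333 − 1.129565·9 = 13.617246
ŷ(10) = a + b·10 = 13.617246 + 1.129565·10 = 24.912899

24.913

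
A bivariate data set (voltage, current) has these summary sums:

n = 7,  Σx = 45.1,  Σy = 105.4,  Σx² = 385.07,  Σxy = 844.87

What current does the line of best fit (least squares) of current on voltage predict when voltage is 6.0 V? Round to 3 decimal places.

14.280

Sxx = Σx² − (Σx)²/n = 385.07 − 290.572857 = 94.497143
Sxy = Σxy − (Σx)(Σy)/n = 844.87 − 679.077143 = 165.792857
b = Sxy/Sxx = 165.792857/94.497143 = 1.754475
a = ȳ − b·x̄ = 15.057143 − 1.754475·6.442857 = 3.753312
ŷ(6.0) = a + b·6.0 = 3.753312 + 1.754475·6 = 14.280161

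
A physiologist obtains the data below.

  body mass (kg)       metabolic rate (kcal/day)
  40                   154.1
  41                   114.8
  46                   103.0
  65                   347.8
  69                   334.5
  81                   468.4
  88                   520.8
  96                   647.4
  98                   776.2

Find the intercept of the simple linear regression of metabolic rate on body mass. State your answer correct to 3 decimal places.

-315.731

n = 9, Σx = 624, Σy = 3467, Σxy = 283285.1, Σx² = 47508
Sxx = Σx² − (Σx)²/n = 47508 − 43264 = 4244
Sxy = Σxy − (Σx)(Σy)/n = 283285.1 − 240378.666667 = 42906.433333
b = Sxy/Sxx = 42906.433333/4244 = 10.109904
a = ȳ − b·x̄ = 385.222222 − 10.109904·69.333333 = -315.731134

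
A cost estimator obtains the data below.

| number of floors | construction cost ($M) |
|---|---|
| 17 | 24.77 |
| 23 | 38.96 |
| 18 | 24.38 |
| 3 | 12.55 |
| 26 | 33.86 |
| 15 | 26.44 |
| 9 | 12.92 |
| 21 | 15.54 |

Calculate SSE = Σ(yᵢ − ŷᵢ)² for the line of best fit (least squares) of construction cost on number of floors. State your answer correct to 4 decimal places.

n = 8, Σx = 132, Σy = 189.42, Σxy = 3513.24, Σx² = 2574, Σy² = 5137.3126
Sxx = Σx² − (Σx)²/n = 2574 − 2178 = 396
Sxy = Σxy − (Σx)(Σy)/n = 3513.24 − 3125.43 = 387.81
Syy = Σy² − (Σy)²/n = 5137.3126 − 4484.99205 = 652.32055
b = Sxy/Sxx = 387.81/396 = 0.979318
SSE = Syy − b·Sxy = 652.32055 − 0.979318·387.81 = 272.531166

272.5312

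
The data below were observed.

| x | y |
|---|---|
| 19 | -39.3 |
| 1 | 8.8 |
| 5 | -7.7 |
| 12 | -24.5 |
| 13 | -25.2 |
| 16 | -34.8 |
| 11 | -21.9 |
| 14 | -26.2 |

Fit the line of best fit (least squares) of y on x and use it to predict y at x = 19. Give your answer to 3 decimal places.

n = 8, Σx = 91, Σy = -170.8, Σxy = -2562.5, Σx² = 1273
Sxx = Σx² − (Σx)²/n = 1273 − 1035.125 = 237.875
Sxy = Σxy − (Σx)(Σy)/n = -2562.5 − (-1942.85) = -619.65
b = Sxy/Sxx = -619.65/237.875 = -2.604940
a = ȳ − b·x̄ = -21.35 − (-2.604940)·11.375 = 8.281188
ŷ(19) = a + b·19 = 8.281188 + (-2.604940)·19 = -41.212664

-41.213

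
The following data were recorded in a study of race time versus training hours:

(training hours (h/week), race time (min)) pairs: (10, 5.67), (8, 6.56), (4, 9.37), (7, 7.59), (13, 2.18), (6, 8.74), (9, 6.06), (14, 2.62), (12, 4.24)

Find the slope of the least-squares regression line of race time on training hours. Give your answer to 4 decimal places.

n = 9, Σx = 83, Σy = 53.03, Σxy = 422.67, Σx² = 855
Sxx = Σx² − (Σx)²/n = 855 − 765.444444 = 89.555556
Sxy = Σxy − (Σx)(Σy)/n = 422.67 − 489.054444 = -66.384444
b = Sxy/Sxx = -66.384444/89.555556 = -0.741266

-0.7413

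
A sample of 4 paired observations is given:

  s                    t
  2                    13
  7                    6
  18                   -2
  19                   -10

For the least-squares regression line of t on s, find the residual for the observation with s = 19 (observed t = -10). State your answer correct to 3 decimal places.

n = 4, Σx = 46, Σy = 7, Σxy = -158, Σx² = 738
Sxx = Σx² − (Σx)²/n = 738 − 529 = 209
Sxy = Σxy − (Σx)(Σy)/n = -158 − 80.5 = -238.5
b = Sxy/Sxx = -238.5/209 = -1.141148
a = ȳ − b·x̄ = 1.75 − (-1.141148)·11.5 = 14.873206
ŷ(19) = 14.873206 + (-1.141148)·19 = -6.808612
residual = y − ŷ = -10 − (-6.808612) = -3.191388

-3.191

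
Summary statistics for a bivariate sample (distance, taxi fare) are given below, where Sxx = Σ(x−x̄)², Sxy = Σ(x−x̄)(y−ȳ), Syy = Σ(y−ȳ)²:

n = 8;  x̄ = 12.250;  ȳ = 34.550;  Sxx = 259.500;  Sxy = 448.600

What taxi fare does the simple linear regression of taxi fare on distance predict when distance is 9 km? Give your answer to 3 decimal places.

28.932

b = Sxy/Sxx = 448.6/259.5 = 1.728709
a = ȳ − b·x̄ = 34.55 − 1.728709·12.25 = 13.373314
ŷ(9) = a + b·9 = 13.373314 + 1.728709·9 = 28.931696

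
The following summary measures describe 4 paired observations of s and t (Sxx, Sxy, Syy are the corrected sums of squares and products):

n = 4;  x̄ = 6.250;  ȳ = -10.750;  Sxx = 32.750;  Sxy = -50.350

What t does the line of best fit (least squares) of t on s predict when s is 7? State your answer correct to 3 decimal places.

-11.903

b = Sxy/Sxx = -50.35/32.75 = -1.537405
a = ȳ − b·x̄ = -10.75 − (-1.537405)·6.25 = -1.141221
ŷ(7) = a + b·7 = -1.141221 + (-1.537405)·7 = -11.903053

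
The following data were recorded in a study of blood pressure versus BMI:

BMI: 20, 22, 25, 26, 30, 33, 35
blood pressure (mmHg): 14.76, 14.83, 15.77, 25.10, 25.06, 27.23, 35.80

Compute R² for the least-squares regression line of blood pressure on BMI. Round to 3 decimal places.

n = 7, Σx = 191, Σy = 158.55, Σxy = 4571.7, Σx² = 5399, Σy² = 3967.6059
Sxx = Σx² − (Σx)²/n = 5399 − 5211.571429 = 187.428571
Sxy = Σxy − (Σx)(Σy)/n = 4571.7 − 4326.15 = 245.55
Syy = Σy² − (Σy)²/n = 3967.6059 − 3591.1575 = 376.4484
R² = Sxy²/(Sxx·Syy) = (245.55)²/(187.428571·376.4484) = 0.854552

0.855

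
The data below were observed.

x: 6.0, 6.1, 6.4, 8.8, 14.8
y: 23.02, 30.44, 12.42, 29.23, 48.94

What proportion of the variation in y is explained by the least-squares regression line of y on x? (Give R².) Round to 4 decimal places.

0.7410

n = 5, Σx = 42.1, Σy = 144.05, Σxy = 1384.828, Σx² = 410.65, Σy² = 4860.2869
Sxx = Σx² − (Σx)²/n = 410.65 − 354.482 = 56.168
Sxy = Σxy − (Σx)(Σy)/n = 1384.828 − 1212.901 = 171.927
Syy = Σy² − (Σy)²/n = 4860.2869 − 4150.0805 = 710.2064
R² = Sxy²/(Sxx·Syy) = (171.927)²/(56.168·710.2064) = 0.740994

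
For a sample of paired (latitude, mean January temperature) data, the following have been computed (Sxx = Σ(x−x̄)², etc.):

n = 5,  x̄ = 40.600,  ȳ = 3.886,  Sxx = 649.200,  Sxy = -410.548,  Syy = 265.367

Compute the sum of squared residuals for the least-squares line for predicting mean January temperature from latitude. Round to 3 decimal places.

b = Sxy/Sxx = -410.548/649.2 = -0.632391
SSE = Syy − b·Sxy = 265.367 − (-0.632391)·(-410.548) = 5.740290

5.740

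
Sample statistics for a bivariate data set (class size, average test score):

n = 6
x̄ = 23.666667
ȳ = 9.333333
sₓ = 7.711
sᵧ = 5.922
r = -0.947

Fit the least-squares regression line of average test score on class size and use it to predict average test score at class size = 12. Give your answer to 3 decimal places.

b = r · sᵧ/sₓ = -0.947 · 5.922/7.711 = -0.727290
a = ȳ − b·x̄ = 9.333333 − (-0.727290)·23.666667 = 26.545866
ŷ(12) = a + b·12 = 26.545866 + (-0.727290)·12 = 17.818384

17.818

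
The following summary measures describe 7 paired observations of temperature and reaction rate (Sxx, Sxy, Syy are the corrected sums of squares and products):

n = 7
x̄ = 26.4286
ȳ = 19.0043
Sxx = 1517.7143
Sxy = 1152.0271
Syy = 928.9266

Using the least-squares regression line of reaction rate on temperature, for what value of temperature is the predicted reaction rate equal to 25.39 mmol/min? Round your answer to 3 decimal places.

34.841

b = Sxy/Sxx = 1152.0271/1517.7143 = 0.759054
a = ȳ − b·x̄ = 19.0043 − 0.759054·26.4286 = -1.056434
Set a + b·x = 25.39: x = (25.39 − (-1.056434)) / 0.759054 = 34.841309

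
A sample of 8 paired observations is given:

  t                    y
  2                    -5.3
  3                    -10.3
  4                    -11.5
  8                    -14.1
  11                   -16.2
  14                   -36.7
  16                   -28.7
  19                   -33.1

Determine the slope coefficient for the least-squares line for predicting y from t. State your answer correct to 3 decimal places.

-1.679

n = 8, Σx = 77, Σy = -155.9, Σxy = -1980.4, Σx² = 1027
Sxx = Σx² − (Σx)²/n = 1027 − 741.125 = 285.875
Sxy = Σxy − (Σx)(Σy)/n = -1980.4 − (-1500.5375) = -479.8625
b = Sxy/Sxx = -479.8625/285.875 = -1.678575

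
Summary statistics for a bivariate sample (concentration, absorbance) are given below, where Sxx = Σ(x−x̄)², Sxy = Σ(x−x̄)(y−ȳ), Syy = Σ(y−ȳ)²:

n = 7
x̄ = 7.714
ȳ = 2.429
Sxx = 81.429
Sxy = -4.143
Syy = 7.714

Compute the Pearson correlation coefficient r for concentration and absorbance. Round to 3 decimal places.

r = Sxy/√(Sxx·Syy) = -4.143/√(628.143306) = -4.143/25.062787 = -0.165305

-0.165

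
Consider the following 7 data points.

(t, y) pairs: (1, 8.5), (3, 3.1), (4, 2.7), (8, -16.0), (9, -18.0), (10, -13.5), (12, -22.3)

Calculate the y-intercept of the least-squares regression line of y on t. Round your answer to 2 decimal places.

11.75

n = 7, Σx = 47, Σy = -55.5, Σxy = -664, Σx² = 415
Sxx = Σx² − (Σx)²/n = 415 − 315.571429 = 99.428571
Sxy = Σxy − (Σx)(Σy)/n = -664 − (-372.642857) = -291.357143
b = Sxy/Sxx = -291.357143/99.428571 = -2.930316
a = ȳ − b·x̄ = -7.928571 − (-2.930316)·6.714286 = 11.746408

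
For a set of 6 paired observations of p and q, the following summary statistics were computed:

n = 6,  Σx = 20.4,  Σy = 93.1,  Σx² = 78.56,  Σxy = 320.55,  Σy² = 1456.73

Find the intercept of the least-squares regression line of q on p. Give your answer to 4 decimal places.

Sxx = Σx² − (Σx)²/n = 78.56 − 69.36 = 9.2
Sxy = Σxy − (Σx)(Σy)/n = 320.55 − 316.54 = 4.01
b = Sxy/Sxx = 4.01/9.2 = 0.435870
a = ȳ − b·x̄ = 15.516667 − 0.435870·3.4 = 14.034710

14.0347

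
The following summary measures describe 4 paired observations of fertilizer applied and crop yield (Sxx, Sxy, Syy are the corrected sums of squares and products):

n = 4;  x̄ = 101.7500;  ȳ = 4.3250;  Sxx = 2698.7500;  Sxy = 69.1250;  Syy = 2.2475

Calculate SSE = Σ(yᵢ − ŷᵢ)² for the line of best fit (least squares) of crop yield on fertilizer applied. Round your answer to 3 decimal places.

b = Sxy/Sxx = 69.125/2698.75 = 0.025614
SSE = Syy − b·Sxy = 2.2475 − 0.025614·69.125 = 0.476952

0.477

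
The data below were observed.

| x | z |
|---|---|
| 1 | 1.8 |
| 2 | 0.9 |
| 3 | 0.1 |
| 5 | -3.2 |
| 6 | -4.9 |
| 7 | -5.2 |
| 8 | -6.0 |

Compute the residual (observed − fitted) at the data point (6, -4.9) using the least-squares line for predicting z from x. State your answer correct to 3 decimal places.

n = 7, Σx = 32, Σy = -16.5, Σxy = -125.9, Σx² = 188
Sxx = Σx² − (Σx)²/n = 188 − 146.285714 = 41.714286
Sxy = Σxy − (Σx)(Σy)/n = -125.9 − (-75.428571) = -50.471429
b = Sxy/Sxx = -50.471429/41.714286 = -1.209932
a = ȳ − b·x̄ = -2.357143 − (-1.209932)·4.571429 = 3.173973
ŷ(6) = 3.173973 + (-1.209932)·6 = -4.085616
residual = y − ŷ = -4.9 − (-4.085616) = -0.814384

-0.814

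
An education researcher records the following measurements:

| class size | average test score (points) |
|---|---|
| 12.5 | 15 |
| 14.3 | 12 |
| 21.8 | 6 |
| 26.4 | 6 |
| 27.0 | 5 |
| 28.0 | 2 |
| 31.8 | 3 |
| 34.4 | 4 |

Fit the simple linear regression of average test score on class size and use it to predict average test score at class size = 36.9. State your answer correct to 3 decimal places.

n = 8, Σx = 196.2, Σy = 53, Σxy = 1072.3, Σx² = 5240.54
Sxx = Σx² − (Σx)²/n = 5240.54 − 4811.805 = 428.735
Sxy = Σxy − (Σx)(Σy)/n = 1072.3 − 1299.825 = -227.525
b = Sxy/Sxx = -227.525/428.735 = -0.530689
a = ȳ − b·x̄ = 6.625 − (-0.530689)·24.525 = 19.640151
ŷ(36.9) = a + b·36.9 = 19.640151 + (-0.530689)·36.9 = 0.057722

0.058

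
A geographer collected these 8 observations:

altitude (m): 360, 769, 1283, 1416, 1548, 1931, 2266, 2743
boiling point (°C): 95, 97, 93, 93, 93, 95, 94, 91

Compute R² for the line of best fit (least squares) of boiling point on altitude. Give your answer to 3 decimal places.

n = 8, Σx = 12316, Σy = 751, Σxy = 1149826, Σx² = 23155976, Σy² = 70523
Sxx = Σx² − (Σx)²/n = 23155976 − 18960482 = 4195494
Sxy = Σxy − (Σx)(Σy)/n = 1149826 − 1156164.5 = -6338.5
Syy = Σy² − (Σy)²/n = 70523 − 70500.125 = 22.875
R² = Sxy²/(Sxx·Syy) = (-6338.5)²/(4195494·22.875) = 0.418628

0.419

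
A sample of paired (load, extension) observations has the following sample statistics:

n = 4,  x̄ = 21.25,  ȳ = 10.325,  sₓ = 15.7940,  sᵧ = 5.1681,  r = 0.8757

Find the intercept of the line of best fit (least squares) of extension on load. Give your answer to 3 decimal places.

b = r · sᵧ/sₓ = 0.8757 · 5.1681/15.794 = 0.286546
a = ȳ − b·x̄ = 10.325 − 0.286546·21.25 = 4.235901

4.236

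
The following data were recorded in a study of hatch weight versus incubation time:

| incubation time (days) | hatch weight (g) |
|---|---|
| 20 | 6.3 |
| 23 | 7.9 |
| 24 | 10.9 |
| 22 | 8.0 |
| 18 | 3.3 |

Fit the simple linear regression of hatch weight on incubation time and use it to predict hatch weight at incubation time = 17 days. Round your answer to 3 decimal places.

n = 5, Σx = 107, Σy = 36.4, Σxy = 804.7, Σx² = 2313
Sxx = Σx² − (Σx)²/n = 2313 − 2289.8 = 23.2
Sxy = Σxy − (Σx)(Σy)/n = 804.7 − 778.96 = 25.74
b = Sxy/Sxx = 25.74/23.2 = 1.109483
a = ȳ − b·x̄ = 7.28 − 1.109483·21.4 = -16.462931
ŷ(17) = a + b·17 = -16.462931 + 1.109483·17 = 2.398276

2.398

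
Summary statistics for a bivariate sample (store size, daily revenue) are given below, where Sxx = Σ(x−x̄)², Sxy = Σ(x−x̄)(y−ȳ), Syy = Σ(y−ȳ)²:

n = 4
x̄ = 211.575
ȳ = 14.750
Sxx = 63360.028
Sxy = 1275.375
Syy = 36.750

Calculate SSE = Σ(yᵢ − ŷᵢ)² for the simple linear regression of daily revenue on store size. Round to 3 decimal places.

b = Sxy/Sxx = 1275.375/63360.028 = 0.020129
SSE = Syy − b·Sxy = 36.75 − 0.020129·1275.375 = 11.077957

11.078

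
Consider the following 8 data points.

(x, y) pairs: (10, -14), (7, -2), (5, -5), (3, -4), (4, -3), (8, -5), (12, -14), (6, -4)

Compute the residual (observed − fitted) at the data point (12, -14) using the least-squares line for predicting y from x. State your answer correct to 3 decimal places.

-0.960

n = 8, Σx = 55, Σy = -51, Σxy = -435, Σx² = 443
Sxx = Σx² − (Σx)²/n = 443 − 378.125 = 64.875
Sxy = Σxy − (Σx)(Σy)/n = -435 − (-350.625) = -84.375
b = Sxy/Sxx = -84.375/64.875 = -1.300578
a = ȳ − b·x̄ = -6.375 − (-1.300578)·6.875 = 2.566474
ŷ(12) = 2.566474 + (-1.300578)·12 = -13.040462
residual = y − ŷ = -14 − (-13.040462) = -0.959538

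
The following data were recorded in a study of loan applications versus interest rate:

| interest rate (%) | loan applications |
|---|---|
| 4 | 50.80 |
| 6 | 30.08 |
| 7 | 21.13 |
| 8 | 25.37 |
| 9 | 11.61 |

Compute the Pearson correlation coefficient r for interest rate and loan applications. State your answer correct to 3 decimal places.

n = 5, Σx = 34, Σy = 138.99, Σxy = 839.04, Σx² = 246, Σy² = 4710.3523
Sxx = Σx² − (Σx)²/n = 246 − 231.2 = 14.8
Sxy = Σxy − (Σx)(Σy)/n = 839.04 − 945.132 = -106.092
Syy = Σy² − (Σy)²/n = 4710.3523 − 3863.64402 = 846.70828
r = Sxy/√(Sxx·Syy) = -106.092/√(12531.282544) = -106.092/111.943211 = -0.947731

-0.948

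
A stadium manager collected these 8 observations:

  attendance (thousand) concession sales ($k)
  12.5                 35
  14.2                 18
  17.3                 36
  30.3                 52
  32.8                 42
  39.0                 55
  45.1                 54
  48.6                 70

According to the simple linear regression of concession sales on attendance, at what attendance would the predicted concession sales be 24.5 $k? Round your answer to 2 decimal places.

n = 8, Σx = 239.8, Σy = 362, Σxy = 12251.5, Σx² = 8568.08
Sxx = Σx² − (Σx)²/n = 8568.08 − 7188.005 = 1380.075
Sxy = Σxy − (Σx)(Σy)/n = 12251.5 − 10850.95 = 1400.55
b = Sxy/Sxx = 1400.55/1380.075 = 1.014836
a = ȳ − b·x̄ = 45.25 − 1.014836·29.975 = 14.830286
Set a + b·x = 24.5: x = (24.5 − 14.830286) / 1.014836 = 9.528350

9.53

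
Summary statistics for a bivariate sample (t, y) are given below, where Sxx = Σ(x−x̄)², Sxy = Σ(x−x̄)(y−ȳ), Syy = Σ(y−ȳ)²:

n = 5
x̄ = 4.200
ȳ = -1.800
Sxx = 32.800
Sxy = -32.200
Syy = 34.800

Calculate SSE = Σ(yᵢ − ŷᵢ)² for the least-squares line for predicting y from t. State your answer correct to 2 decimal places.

b = Sxy/Sxx = -32.2/32.8 = -0.981707
SSE = Syy − b·Sxy = 34.8 − (-0.981707)·(-32.2) = 3.189024

3.19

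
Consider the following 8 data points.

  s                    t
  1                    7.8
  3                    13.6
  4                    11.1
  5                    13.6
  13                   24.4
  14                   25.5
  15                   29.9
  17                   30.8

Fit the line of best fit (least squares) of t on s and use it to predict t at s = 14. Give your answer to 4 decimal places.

n = 8, Σx = 72, Σy = 156.7, Σxy = 1807.3, Σx² = 930
Sxx = Σx² − (Σx)²/n = 930 − 648 = 282
Sxy = Σxy − (Σx)(Σy)/n = 1807.3 − 1410.3 = 397
b = Sxy/Sxx = 397/282 = 1.407801
a = ȳ − b·x̄ = 19.5875 − 1.407801·9 = 6.917287
ŷ(14) = a + b·14 = 6.917287 + 1.407801·14 = 26.626507

26.6265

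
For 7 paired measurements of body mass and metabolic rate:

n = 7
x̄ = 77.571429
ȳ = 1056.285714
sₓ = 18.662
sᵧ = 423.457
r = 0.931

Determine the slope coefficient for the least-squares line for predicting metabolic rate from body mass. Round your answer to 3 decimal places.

21.125

b = r · sᵧ/sₓ = 0.931 · 423.457/18.662 = 21.125199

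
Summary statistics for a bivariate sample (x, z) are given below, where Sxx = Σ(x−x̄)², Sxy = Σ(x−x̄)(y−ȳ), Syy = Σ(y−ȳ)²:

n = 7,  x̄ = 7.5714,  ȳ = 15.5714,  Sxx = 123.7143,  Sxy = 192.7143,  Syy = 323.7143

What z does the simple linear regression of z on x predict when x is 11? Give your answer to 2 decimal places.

b = Sxy/Sxx = 192.7143/123.7143 = 1.557737
a = ȳ − b·x̄ = 15.5714 − 1.557737·7.5714 = 3.777153
ŷ(11) = a + b·11 = 3.777153 + 1.557737·11 = 20.912256

20.91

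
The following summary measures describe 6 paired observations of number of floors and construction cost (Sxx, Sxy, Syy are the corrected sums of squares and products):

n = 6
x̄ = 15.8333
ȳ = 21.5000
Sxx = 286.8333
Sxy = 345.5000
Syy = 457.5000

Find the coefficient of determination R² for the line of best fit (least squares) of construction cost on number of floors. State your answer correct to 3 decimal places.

0.910

R² = Sxy²/(Sxx·Syy) = (345.5)²/(286.8333·457.5) = 0.909652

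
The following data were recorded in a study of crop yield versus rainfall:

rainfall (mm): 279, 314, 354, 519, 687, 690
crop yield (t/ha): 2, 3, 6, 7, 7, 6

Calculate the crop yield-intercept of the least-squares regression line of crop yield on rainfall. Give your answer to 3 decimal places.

n = 6, Σx = 2843, Σy = 31, Σxy = 16206, Σx² = 1519183
Sxx = Σx² − (Σx)²/n = 1519183 − 1347108.166667 = 172074.833333
Sxy = Σxy − (Σx)(Σy)/n = 16206 − 14688.833333 = 1517.166667
b = Sxy/Sxx = 1517.166667/172074.833333 = 0.008817
a = ȳ − b·x̄ = 5.166667 − 0.008817·473.833333 = 0.988925

0.989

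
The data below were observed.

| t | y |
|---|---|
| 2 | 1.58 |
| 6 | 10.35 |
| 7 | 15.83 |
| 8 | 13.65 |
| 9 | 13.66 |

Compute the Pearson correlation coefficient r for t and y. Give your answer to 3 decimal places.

0.917

n = 5, Σx = 32, Σy = 55.07, Σxy = 408.21, Σx² = 234, Σy² = 733.1259
Sxx = Σx² − (Σx)²/n = 234 − 204.8 = 29.2
Sxy = Σxy − (Σx)(Σy)/n = 408.21 − 352.448 = 55.762
Syy = Σy² − (Σy)²/n = 733.1259 − 606.54098 = 126.58492
r = Sxy/√(Sxx·Syy) = 55.762/√(3696.279664) = 55.762/60.797037 = 0.917183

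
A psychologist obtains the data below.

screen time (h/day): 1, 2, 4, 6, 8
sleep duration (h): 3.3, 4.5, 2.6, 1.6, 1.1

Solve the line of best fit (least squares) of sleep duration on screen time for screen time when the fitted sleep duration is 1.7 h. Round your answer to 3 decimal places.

n = 5, Σx = 21, Σy = 13.1, Σxy = 41.1, Σx² = 121
Sxx = Σx² − (Σx)²/n = 121 − 88.2 = 32.8
Sxy = Σxy − (Σx)(Σy)/n = 41.1 − 55.02 = -13.92
b = Sxy/Sxx = -13.92/32.8 = -0.424390
a = ȳ − b·x̄ = 2.62 − (-0.424390)·4.2 = 4.402439
Set a + b·x = 1.7: x = (1.7 − 4.402439) / (-0.424390) = 6.367816

6.368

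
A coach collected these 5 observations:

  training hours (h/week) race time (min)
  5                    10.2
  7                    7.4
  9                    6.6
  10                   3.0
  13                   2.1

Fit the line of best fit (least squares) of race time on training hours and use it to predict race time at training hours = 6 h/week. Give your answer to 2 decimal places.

8.78

n = 5, Σx = 44, Σy = 29.3, Σxy = 219.5, Σx² = 424
Sxx = Σx² − (Σx)²/n = 424 − 387.2 = 36.8
Sxy = Σxy − (Σx)(Σy)/n = 219.5 − 257.84 = -38.34
b = Sxy/Sxx = -38.34/36.8 = -1.041848
a = ȳ − b·x̄ = 5.86 − (-1.041848)·8.8 = 15.028261
ŷ(6) = a + b·6 = 15.028261 + (-1.041848)·6 = 8.777174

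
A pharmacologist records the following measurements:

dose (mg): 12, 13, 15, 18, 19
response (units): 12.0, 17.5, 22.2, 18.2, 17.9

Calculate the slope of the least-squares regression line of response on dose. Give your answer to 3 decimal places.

n = 5, Σx = 77, Σy = 87.8, Σxy = 1372.2, Σx² = 1223
Sxx = Σx² − (Σx)²/n = 1223 − 1185.8 = 37.2
Sxy = Σxy − (Σx)(Σy)/n = 1372.2 − 1352.12 = 20.08
b = Sxy/Sxx = 20.08/37.2 = 0.539785

0.540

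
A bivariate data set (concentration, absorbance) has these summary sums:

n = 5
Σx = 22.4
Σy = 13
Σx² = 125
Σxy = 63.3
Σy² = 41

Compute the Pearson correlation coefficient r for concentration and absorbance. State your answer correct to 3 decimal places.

Sxx = Σx² − (Σx)²/n = 125 − 100.352 = 24.648
Sxy = Σxy − (Σx)(Σy)/n = 63.3 − 58.24 = 5.06
Syy = Σy² − (Σy)²/n = 41 − 33.8 = 7.2
r = Sxy/√(Sxx·Syy) = 5.06/√(177.4656) = 5.06/13.321622 = 0.379834

0.380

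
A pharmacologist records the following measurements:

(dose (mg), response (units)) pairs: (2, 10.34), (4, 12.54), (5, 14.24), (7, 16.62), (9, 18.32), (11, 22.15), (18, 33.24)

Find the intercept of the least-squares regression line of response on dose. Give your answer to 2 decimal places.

n = 7, Σx = 56, Σy = 127.45, Σxy = 1265.23, Σx² = 620
Sxx = Σx² − (Σx)²/n = 620 − 448 = 172
Sxy = Σxy − (Σx)(Σy)/n = 1265.23 − 1019.6 = 245.63
b = Sxy/Sxx = 245.63/172 = 1.428081
a = ȳ − b·x̄ = 18.207143 − 1.428081·8 = 6.782492

6.78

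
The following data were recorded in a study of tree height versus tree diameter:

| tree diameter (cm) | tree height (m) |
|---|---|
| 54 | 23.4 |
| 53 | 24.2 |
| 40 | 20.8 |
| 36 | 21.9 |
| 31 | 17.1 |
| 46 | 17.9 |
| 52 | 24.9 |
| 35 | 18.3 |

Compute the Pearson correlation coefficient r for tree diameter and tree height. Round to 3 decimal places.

n = 8, Σx = 347, Σy = 168.5, Σxy = 7455.4, Σx² = 15627, Σy² = 3613.17
Sxx = Σx² − (Σx)²/n = 15627 − 15051.125 = 575.875
Sxy = Σxy − (Σx)(Σy)/n = 7455.4 − 7308.6875 = 146.7125
Syy = Σy² − (Σy)²/n = 3613.17 − 3549.03125 = 64.13875
r = Sxy/√(Sxx·Syy) = 146.7125/√(36935.902656) = 146.7125/192.187155 = 0.763383

0.763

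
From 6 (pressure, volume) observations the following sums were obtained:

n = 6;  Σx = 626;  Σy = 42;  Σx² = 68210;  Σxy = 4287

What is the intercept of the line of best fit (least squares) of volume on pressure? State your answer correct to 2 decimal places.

10.42

Sxx = Σx² − (Σx)²/n = 68210 − 65312.666667 = 2897.333333
Sxy = Σxy − (Σx)(Σy)/n = 4287 − 4382 = -95
b = Sxy/Sxx = -95/2897.333333 = -0.032789
a = ȳ − b·x̄ = 7 − (-0.032789)·104.333333 = 10.420962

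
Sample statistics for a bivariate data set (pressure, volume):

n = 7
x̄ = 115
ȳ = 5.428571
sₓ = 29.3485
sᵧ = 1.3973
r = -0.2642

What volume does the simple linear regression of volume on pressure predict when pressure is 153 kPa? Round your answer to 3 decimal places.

b = r · sᵧ/sₓ = -0.2642 · 1.3973/29.3485 = -0.012579
a = ȳ − b·x̄ = 5.428571 − (-0.012579)·115 = 6.875124
ŷ(153) = a + b·153 = 6.875124 + (-0.012579)·153 = 4.950580

4.951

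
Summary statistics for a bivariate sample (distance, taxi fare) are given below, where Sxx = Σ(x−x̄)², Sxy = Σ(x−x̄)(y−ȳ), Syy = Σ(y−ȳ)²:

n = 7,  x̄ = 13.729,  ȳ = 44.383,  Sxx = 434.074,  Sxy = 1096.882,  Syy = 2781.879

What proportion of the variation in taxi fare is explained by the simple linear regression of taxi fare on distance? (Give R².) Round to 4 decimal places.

R² = Sxy²/(Sxx·Syy) = (1096.882)²/(434.074·2781.879) = 0.996364

0.9964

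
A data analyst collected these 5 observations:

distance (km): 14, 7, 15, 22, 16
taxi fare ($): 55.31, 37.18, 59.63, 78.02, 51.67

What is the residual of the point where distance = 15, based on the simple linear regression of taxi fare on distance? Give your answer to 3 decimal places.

2.743

n = 5, Σx = 74, Σy = 281.81, Σxy = 4472.21, Σx² = 1210
Sxx = Σx² − (Σx)²/n = 1210 − 1095.2 = 114.8
Sxy = Σxy − (Σx)(Σy)/n = 4472.21 − 4170.788 = 301.422
b = Sxy/Sxx = 301.422/114.8 = 2.625627
a = ȳ − b·x̄ = 56.362 − 2.625627·14.8 = 17.502718
ŷ(15) = 17.502718 + 2.625627·15 = 56.887125
residual = y − ŷ = 59.63 − 56.887125 = 2.742875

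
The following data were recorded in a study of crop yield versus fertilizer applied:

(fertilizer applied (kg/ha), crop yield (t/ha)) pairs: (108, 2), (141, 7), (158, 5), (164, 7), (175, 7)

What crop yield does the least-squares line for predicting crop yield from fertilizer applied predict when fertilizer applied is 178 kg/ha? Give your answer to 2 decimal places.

n = 5, Σx = 746, Σy = 28, Σxy = 4366, Σx² = 114030
Sxx = Σx² − (Σx)²/n = 114030 − 111303.2 = 2726.8
Sxy = Σxy − (Σx)(Σy)/n = 4366 − 4177.6 = 188.4
b = Sxy/Sxx = 188.4/2726.8 = 0.069092
a = ȳ − b·x̄ = 5.6 − 0.069092·149.2 = -4.708523
ŷ(178) = a + b·178 = -4.708523 + 0.069092·178 = 7.589849

7.59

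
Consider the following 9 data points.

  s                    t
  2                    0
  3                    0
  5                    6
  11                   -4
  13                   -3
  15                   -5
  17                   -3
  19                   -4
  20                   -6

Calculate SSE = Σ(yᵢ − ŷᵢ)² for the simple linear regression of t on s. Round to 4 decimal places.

n = 9, Σx = 105, Σy = -19, Σxy = -375, Σx² = 1603, Σy² = 147
Sxx = Σx² − (Σx)²/n = 1603 − 1225 = 378
Sxy = Σxy − (Σx)(Σy)/n = -375 − (-221.666667) = -153.333333
Syy = Σy² − (Σy)²/n = 147 − 40.111111 = 106.888889
b = Sxy/Sxx = -153.333333/378 = -0.405644
SSE = Syy − b·Sxy = 106.888889 − (-0.405644)·(-153.333333) = 44.690182

44.6902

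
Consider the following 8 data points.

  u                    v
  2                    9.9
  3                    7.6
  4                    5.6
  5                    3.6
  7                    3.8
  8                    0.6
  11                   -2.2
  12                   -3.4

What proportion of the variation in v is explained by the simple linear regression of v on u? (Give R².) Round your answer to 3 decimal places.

0.960

n = 8, Σx = 52, Σy = 25.5, Σxy = 49.4, Σx² = 432, Σy² = 231.29
Sxx = Σx² − (Σx)²/n = 432 − 338 = 94
Sxy = Σxy − (Σx)(Σy)/n = 49.4 − 165.75 = -116.35
Syy = Σy² − (Σy)²/n = 231.29 − 81.28125 = 150.00875
R² = Sxy²/(Sxx·Syy) = (-116.35)²/(94·150.00875) = 0.960038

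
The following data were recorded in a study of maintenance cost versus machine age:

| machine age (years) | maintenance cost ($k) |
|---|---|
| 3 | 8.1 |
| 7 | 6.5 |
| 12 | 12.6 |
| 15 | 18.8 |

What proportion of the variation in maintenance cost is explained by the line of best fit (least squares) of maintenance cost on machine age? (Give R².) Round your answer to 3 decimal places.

0.778

n = 4, Σx = 37, Σy = 46, Σxy = 503, Σx² = 427, Σy² = 620.06
Sxx = Σx² − (Σx)²/n = 427 − 342.25 = 84.75
Sxy = Σxy − (Σx)(Σy)/n = 503 − 425.5 = 77.5
Syy = Σy² − (Σy)²/n = 620.06 − 529 = 91.06
R² = Sxy²/(Sxx·Syy) = (77.5)²/(84.75·91.06) = 0.778280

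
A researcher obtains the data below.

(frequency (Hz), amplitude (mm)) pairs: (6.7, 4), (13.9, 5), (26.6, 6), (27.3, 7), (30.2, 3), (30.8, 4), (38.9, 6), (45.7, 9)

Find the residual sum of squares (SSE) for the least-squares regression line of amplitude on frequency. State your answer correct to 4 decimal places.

n = 8, Σx = 220.1, Σy = 44, Σxy = 1305.5, Σx² = 7153.33, Σy² = 268
Sxx = Σx² − (Σx)²/n = 7153.33 − 6055.50125 = 1097.82875
Sxy = Σxy − (Σx)(Σy)/n = 1305.5 − 1210.55 = 94.95
Syy = Σy² − (Σy)²/n = 268 − 242 = 26
b = Sxy/Sxx = 94.95/1097.82875 = 0.086489
SSE = Syy − b·Sxy = 26 − 0.086489·94.95 = 17.787879

17.7879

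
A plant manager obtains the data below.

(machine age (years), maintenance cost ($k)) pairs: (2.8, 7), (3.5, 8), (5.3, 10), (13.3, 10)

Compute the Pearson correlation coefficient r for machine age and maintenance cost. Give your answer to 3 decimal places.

0.723

n = 4, Σx = 24.9, Σy = 35, Σxy = 233.6, Σx² = 225.07, Σy² = 313
Sxx = Σx² − (Σx)²/n = 225.07 − 155.0025 = 70.0675
Sxy = Σxy − (Σx)(Σy)/n = 233.6 − 217.875 = 15.725
Syy = Σy² − (Σy)²/n = 313 − 306.25 = 6.75
r = Sxy/√(Sxx·Syy) = 15.725/√(472.955625) = 15.725/21.747543 = 0.723070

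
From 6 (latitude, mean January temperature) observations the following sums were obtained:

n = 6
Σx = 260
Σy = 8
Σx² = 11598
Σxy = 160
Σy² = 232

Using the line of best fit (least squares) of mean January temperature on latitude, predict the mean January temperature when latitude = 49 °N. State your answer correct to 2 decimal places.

Sxx = Σx² − (Σx)²/n = 11598 − 11266.666667 = 331.333333
Sxy = Σxy − (Σx)(Σy)/n = 160 − 346.666667 = -186.666667
b = Sxy/Sxx = -186.666667/331.333333 = -0.563380
a = ȳ − b·x̄ = 1.333333 − (-0.563380)·43.333333 = 25.746479
ŷ(49) = a + b·49 = 25.746479 + (-0.563380)·49 = -1.859155

-1.86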